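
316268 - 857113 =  - 540845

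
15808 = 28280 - 12472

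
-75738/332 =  - 229 + 145/166 = -  228.13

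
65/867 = 65/867 = 0.07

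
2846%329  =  214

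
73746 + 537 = 74283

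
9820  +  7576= 17396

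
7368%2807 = 1754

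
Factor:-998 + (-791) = - 1789 = - 1789^1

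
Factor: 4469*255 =3^1*5^1*17^1*41^1 * 109^1 = 1139595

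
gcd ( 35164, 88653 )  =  1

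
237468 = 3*79156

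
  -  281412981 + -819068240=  - 1100481221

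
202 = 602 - 400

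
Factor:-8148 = -2^2 * 3^1*7^1*97^1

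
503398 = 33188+470210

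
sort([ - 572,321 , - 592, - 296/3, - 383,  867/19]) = [  -  592 ,- 572, - 383, - 296/3,867/19 , 321]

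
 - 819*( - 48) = 39312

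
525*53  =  27825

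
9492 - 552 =8940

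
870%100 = 70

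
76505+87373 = 163878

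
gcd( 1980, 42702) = 66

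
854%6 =2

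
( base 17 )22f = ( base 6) 2523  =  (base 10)627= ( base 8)1163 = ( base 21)18I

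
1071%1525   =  1071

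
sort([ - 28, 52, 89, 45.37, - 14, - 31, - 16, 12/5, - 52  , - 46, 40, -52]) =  [ - 52,-52, - 46, - 31, - 28,-16,-14,12/5,40, 45.37, 52,  89]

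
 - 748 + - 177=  - 925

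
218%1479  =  218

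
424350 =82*5175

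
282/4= 70 + 1/2 = 70.50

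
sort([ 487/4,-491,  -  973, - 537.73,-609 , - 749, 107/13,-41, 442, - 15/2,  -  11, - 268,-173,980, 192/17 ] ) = [  -  973, - 749, - 609, -537.73, - 491,-268, - 173,-41 ,-11, - 15/2, 107/13, 192/17, 487/4  ,  442,980 ] 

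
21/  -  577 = -21/577 =- 0.04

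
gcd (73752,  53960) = 8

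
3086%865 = 491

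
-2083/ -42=2083/42 = 49.60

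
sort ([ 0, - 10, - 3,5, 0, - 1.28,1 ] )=[ - 10,-3, - 1.28,0,0,  1, 5] 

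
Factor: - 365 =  - 5^1*73^1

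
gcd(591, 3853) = 1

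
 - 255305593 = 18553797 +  - 273859390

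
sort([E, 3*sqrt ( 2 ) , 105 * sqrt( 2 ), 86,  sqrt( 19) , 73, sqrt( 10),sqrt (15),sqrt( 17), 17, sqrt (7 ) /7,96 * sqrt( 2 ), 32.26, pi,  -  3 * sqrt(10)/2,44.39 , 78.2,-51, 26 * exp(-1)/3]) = [ - 51, - 3*sqrt ( 10) /2, sqrt (7 )/7,E,pi, sqrt( 10), 26 * exp( - 1) /3 , sqrt(15 ), sqrt (17 ), 3*sqrt(2),sqrt( 19 ), 17, 32.26, 44.39,73 , 78.2,86 , 96*sqrt(2), 105 *sqrt( 2)]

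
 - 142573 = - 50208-92365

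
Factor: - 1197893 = -19^1*67^1*941^1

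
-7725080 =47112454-54837534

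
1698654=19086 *89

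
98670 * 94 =9274980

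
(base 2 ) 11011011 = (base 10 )219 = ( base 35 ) 69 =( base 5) 1334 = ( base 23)9c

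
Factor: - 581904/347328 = -2^( - 2 )* 67^( - 1)*449^1=- 449/268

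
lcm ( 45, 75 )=225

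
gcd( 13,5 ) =1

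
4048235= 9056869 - 5008634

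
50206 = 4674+45532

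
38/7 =38/7 = 5.43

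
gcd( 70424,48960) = 8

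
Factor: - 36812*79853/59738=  - 1469774318/29869 = -2^1 * 7^(-1 ) *17^( - 1)*47^1*251^( - 1)*1699^1 * 9203^1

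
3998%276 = 134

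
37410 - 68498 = - 31088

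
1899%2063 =1899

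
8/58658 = 4/29329 =0.00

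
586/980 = 293/490 = 0.60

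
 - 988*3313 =-3273244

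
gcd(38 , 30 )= 2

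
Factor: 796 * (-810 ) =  - 644760 = - 2^3*3^4*5^1 *199^1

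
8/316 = 2/79 = 0.03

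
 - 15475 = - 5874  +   - 9601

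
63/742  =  9/106= 0.08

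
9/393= 3/131 =0.02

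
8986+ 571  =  9557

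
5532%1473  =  1113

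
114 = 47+67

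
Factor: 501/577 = 3^1*167^1*577^ ( - 1)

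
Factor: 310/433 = 2^1*5^1*31^1*433^( - 1)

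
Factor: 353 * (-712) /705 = - 2^3 * 3^( - 1)*5^( - 1)*47^( - 1)*89^1*  353^1 = - 251336/705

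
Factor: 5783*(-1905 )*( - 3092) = 2^2*3^1*5^1*127^1 * 773^1*5783^1 = 34063373580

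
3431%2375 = 1056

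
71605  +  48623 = 120228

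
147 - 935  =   - 788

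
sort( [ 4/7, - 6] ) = [ - 6, 4/7]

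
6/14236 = 3/7118= 0.00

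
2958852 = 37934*78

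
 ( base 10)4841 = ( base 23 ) 93b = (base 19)D7F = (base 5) 123331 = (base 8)11351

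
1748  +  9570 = 11318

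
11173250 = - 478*(-23375)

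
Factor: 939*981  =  3^3*109^1 * 313^1=921159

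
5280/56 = 660/7  =  94.29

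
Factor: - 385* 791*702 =  -  213783570 = - 2^1*3^3 * 5^1 * 7^2*11^1*13^1 *113^1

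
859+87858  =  88717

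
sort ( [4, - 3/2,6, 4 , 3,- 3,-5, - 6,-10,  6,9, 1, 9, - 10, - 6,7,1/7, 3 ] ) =[-10 ,  -  10, - 6,  -  6,  -  5, - 3,-3/2 , 1/7,1, 3,3,4,4, 6, 6,7,9,9]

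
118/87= 1 + 31/87 = 1.36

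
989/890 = 1+99/890 = 1.11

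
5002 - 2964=2038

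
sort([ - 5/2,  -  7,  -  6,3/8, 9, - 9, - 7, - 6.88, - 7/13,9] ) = [  -  9, - 7,-7,  -  6.88, - 6 , - 5/2, - 7/13 , 3/8, 9, 9]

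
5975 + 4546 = 10521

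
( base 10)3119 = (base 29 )3KG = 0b110000101111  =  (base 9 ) 4245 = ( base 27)47e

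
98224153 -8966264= 89257889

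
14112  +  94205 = 108317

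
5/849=5/849= 0.01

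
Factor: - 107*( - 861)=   3^1*7^1 *41^1*107^1 = 92127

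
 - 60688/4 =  - 15172 = - 15172.00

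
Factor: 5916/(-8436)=  -  493/703=- 17^1 *19^( - 1 )* 29^1*37^(  -  1 ) 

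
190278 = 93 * 2046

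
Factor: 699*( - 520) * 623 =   -  2^3 * 3^1  *5^1 * 7^1*13^1*89^1 * 233^1 = -226448040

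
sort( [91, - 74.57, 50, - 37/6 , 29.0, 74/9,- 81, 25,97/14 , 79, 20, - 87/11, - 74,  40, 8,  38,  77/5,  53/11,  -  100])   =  [ - 100, - 81 , - 74.57, - 74, - 87/11, - 37/6, 53/11, 97/14,  8,74/9,  77/5, 20, 25,29.0, 38,40,50, 79,91 ] 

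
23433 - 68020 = - 44587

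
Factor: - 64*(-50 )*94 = 2^8*5^2*47^1=300800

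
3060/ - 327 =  - 10+70/109 = -9.36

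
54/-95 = -1 + 41/95 = -  0.57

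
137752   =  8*17219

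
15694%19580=15694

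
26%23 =3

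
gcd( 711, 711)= 711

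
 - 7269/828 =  - 9+61/276 = - 8.78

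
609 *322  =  196098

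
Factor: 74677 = 53^1*1409^1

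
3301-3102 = 199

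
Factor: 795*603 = 3^3*5^1*53^1*67^1 = 479385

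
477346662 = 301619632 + 175727030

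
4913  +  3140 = 8053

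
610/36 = 305/18 = 16.94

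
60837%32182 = 28655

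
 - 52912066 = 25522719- 78434785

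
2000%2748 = 2000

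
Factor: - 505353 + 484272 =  - 3^1*7027^1 = -  21081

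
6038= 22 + 6016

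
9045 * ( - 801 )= -7245045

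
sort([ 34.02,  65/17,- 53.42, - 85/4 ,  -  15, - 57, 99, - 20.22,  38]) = [ - 57, - 53.42, - 85/4,  -  20.22, - 15,65/17, 34.02,  38, 99]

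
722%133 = 57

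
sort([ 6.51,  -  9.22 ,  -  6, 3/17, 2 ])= [  -  9.22, - 6, 3/17,2,6.51] 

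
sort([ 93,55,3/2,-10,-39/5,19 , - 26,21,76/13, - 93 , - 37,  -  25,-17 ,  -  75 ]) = [-93,  -  75, - 37,  -  26, - 25, - 17, - 10, - 39/5,3/2 , 76/13,19, 21,55,93]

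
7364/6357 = 7364/6357 = 1.16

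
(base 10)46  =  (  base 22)22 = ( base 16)2e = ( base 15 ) 31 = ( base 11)42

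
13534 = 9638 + 3896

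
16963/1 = 16963 =16963.00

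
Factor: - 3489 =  - 3^1*1163^1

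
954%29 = 26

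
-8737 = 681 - 9418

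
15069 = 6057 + 9012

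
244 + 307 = 551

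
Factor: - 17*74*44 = - 2^3* 11^1*17^1*37^1 = -55352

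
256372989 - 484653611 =-228280622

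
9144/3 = 3048 = 3048.00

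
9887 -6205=3682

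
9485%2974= 563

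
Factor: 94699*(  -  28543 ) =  - 2702993557 = -11^1*17^1* 23^1*73^1*8609^1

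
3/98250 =1/32750 = 0.00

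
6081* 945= 5746545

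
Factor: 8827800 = 2^3*3^1*5^2 * 14713^1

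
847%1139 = 847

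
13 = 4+9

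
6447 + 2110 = 8557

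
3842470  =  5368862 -1526392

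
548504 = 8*68563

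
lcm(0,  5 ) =0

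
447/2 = 223 +1/2= 223.50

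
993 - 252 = 741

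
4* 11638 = 46552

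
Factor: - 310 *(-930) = 2^2*3^1 * 5^2  *  31^2 = 288300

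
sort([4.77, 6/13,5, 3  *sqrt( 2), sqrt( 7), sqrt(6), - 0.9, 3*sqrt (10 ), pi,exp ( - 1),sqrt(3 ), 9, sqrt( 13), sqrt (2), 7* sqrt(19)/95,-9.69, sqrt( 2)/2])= [ - 9.69,-0.9, 7* sqrt(19)/95, exp( - 1 ),  6/13, sqrt( 2)/2,sqrt(2 ), sqrt( 3), sqrt( 6 ), sqrt( 7),pi,sqrt( 13), 3 * sqrt (2 ), 4.77, 5, 9  ,  3*sqrt( 10)] 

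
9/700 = 9/700 = 0.01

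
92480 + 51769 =144249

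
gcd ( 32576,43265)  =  509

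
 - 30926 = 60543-91469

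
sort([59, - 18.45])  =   [ - 18.45, 59 ] 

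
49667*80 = 3973360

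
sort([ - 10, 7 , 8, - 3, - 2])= [-10,  -  3, - 2, 7, 8 ]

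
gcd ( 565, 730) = 5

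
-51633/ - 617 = 51633/617  =  83.68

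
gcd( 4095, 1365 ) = 1365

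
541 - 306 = 235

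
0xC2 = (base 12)142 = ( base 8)302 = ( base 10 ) 194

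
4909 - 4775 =134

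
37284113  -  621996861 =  - 584712748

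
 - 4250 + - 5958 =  - 10208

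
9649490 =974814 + 8674676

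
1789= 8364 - 6575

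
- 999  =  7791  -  8790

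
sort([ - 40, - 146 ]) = [ - 146,-40]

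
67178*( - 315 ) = - 21161070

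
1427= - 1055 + 2482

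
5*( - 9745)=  - 48725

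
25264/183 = 25264/183 =138.05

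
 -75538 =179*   (-422 )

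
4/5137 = 4/5137 = 0.00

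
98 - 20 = 78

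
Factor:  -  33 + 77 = 2^2*11^1   =  44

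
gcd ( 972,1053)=81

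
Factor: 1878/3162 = 17^( - 1)*31^( - 1)*313^1 = 313/527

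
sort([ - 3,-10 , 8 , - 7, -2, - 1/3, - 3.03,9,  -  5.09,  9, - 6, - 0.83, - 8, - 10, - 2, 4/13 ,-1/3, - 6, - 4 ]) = [ - 10,-10, - 8, - 7, - 6, - 6, - 5.09, - 4, - 3.03, - 3,-2, - 2, - 0.83,-1/3 , - 1/3, 4/13 , 8,  9, 9]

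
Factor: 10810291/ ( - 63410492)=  - 2^( - 2)*10810291^1*15852623^(-1)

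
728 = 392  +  336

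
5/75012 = 5/75012 = 0.00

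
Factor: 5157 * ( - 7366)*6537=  - 2^1*3^4* 29^1*127^1*191^1*2179^1= -248317502094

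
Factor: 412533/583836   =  2^( - 2)*3^3*463^1*4423^( - 1)= 12501/17692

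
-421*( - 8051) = 3389471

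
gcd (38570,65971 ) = 1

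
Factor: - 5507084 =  - 2^2*11^1*47^1 * 2663^1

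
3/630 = 1/210  =  0.00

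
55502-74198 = - 18696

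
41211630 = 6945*5934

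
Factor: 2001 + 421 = 2422 = 2^1*7^1 * 173^1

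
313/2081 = 313/2081 = 0.15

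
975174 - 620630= 354544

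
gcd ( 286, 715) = 143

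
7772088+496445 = 8268533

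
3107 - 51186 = -48079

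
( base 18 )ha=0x13c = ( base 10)316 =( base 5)2231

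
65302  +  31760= 97062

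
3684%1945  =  1739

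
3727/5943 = 3727/5943 = 0.63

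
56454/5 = 11290 + 4/5=11290.80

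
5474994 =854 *6411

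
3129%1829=1300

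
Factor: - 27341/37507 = - 19^1 * 1439^1 * 37507^ ( - 1)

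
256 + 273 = 529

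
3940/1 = 3940 =3940.00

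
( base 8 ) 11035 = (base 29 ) 5eq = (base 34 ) 40D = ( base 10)4637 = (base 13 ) 2159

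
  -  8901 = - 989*9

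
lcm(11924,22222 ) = 488884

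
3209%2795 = 414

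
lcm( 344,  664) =28552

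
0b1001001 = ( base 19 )3G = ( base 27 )2J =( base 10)73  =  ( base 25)2N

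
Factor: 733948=2^2*183487^1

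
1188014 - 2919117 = -1731103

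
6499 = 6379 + 120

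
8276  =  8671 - 395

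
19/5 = 3+4/5 = 3.80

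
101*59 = 5959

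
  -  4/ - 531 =4/531= 0.01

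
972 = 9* 108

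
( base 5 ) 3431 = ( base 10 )491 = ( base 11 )407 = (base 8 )753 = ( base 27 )I5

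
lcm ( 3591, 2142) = 122094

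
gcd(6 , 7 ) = 1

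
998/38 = 499/19=26.26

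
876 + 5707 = 6583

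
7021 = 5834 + 1187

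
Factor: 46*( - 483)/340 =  - 11109/170 =- 2^ ( - 1)  *  3^1*5^( - 1)*7^1*17^( - 1 )*23^2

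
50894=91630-40736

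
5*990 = 4950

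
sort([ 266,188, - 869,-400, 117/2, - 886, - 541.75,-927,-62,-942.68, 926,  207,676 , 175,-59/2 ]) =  [-942.68,  -  927, - 886, - 869, - 541.75, - 400,-62,  -  59/2, 117/2, 175, 188, 207, 266,676 , 926] 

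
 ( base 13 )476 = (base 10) 773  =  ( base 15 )368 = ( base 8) 1405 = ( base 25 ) 15N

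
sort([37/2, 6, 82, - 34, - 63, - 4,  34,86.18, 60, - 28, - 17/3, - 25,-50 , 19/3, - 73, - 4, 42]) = [ - 73 , - 63, - 50,-34, - 28, - 25, - 17/3, - 4, - 4,6, 19/3,  37/2,34,42, 60,82,  86.18 ]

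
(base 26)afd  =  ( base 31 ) 7E2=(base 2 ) 1101111111011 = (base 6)53055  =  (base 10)7163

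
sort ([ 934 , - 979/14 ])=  [ - 979/14,934 ]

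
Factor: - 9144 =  - 2^3*3^2 * 127^1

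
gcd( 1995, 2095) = 5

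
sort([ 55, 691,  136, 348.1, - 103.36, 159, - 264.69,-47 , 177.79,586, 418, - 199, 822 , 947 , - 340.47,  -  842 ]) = [ - 842,-340.47,-264.69, - 199, -103.36, - 47, 55, 136,159 , 177.79, 348.1,418, 586, 691,  822,947 ]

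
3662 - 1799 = 1863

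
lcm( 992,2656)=82336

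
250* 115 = 28750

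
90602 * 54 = 4892508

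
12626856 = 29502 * 428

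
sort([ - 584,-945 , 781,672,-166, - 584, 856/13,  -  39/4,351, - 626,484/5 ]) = [  -  945,-626,  -  584,  -  584, - 166, - 39/4,856/13,  484/5,351,672,781 ] 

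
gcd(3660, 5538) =6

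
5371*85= 456535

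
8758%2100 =358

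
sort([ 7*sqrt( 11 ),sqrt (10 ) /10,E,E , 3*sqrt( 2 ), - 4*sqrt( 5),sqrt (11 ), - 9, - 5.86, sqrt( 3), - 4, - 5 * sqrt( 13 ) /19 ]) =[ - 9, - 4*sqrt( 5),  -  5.86,-4, - 5*sqrt( 13)/19,sqrt (10 ) /10, sqrt( 3 ),E, E,sqrt( 11 ),3*sqrt( 2 ), 7  *sqrt (11) ] 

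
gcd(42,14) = 14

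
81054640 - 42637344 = 38417296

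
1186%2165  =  1186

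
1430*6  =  8580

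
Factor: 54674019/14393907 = 11^(  -  1)*29^1*47^1*347^(-1)*419^(  -  1)*4457^1 = 6074891/1599323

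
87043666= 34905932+52137734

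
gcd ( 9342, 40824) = 54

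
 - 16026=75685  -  91711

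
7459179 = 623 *11973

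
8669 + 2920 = 11589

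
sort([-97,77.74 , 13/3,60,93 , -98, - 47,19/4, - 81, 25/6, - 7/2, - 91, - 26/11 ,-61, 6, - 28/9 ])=[-98, - 97, - 91, - 81,-61,-47, - 7/2,-28/9, - 26/11 , 25/6,13/3 , 19/4, 6, 60 , 77.74, 93 ]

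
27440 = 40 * 686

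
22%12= 10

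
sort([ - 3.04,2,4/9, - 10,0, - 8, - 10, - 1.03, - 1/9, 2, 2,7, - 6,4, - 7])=[  -  10, - 10, - 8, - 7,-6,-3.04, - 1.03, - 1/9,0,4/9 , 2 , 2,2,4,  7 ] 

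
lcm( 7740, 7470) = 642420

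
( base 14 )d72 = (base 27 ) 3h2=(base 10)2648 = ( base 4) 221120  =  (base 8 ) 5130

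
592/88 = 6 + 8/11 = 6.73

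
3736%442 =200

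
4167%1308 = 243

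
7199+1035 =8234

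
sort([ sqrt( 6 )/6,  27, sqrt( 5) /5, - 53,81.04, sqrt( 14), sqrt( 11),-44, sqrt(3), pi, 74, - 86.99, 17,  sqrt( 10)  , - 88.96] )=[ - 88.96, - 86.99, - 53, - 44, sqrt( 6 ) /6,sqrt(  5)/5,  sqrt( 3),  pi,sqrt( 10), sqrt( 11)  ,  sqrt( 14 ),17 , 27, 74, 81.04] 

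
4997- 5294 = - 297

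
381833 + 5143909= 5525742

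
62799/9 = 20933/3= 6977.67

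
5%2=1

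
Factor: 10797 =3^1 *59^1*61^1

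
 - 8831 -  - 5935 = -2896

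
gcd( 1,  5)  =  1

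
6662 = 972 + 5690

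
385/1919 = 385/1919 = 0.20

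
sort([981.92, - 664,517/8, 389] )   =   [ - 664, 517/8,389, 981.92]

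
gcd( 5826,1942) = 1942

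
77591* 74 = 5741734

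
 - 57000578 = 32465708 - 89466286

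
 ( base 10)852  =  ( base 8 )1524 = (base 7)2325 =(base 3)1011120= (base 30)SC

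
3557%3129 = 428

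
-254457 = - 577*441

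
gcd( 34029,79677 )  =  9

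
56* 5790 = 324240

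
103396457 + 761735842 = 865132299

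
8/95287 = 8/95287 =0.00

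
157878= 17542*9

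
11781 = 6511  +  5270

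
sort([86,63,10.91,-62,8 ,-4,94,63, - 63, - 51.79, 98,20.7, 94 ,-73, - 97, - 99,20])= [ - 99 ,-97, - 73 ,-63, -62,  -  51.79, - 4,8, 10.91,20, 20.7,  63,  63,86,94,  94, 98]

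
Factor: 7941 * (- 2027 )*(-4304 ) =69278935728   =  2^4*3^1*269^1*2027^1*2647^1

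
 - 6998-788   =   - 7786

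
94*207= 19458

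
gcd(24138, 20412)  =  162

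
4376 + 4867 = 9243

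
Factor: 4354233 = 3^1*13^1*97^1*1151^1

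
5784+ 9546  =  15330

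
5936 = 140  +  5796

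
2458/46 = 53 + 10/23 = 53.43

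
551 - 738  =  -187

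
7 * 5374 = 37618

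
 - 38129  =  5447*( - 7 ) 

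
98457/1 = 98457= 98457.00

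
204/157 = 1 + 47/157 = 1.30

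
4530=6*755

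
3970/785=5 +9/157 = 5.06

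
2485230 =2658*935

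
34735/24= 34735/24= 1447.29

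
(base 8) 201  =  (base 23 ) 5e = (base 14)93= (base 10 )129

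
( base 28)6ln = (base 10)5315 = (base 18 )g75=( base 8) 12303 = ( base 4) 1103003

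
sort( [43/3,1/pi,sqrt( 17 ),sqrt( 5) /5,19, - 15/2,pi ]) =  [ - 15/2, 1/pi,sqrt( 5) /5 , pi, sqrt(17 ),43/3,19 ] 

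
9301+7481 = 16782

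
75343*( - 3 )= - 226029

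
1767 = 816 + 951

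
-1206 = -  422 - 784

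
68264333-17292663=50971670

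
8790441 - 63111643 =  - 54321202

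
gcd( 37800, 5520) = 120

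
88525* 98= 8675450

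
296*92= 27232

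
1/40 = 1/40= 0.03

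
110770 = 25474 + 85296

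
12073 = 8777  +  3296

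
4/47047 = 4/47047=0.00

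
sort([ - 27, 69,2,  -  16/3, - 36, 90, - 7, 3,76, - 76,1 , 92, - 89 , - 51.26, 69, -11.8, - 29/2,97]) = [ -89,-76, - 51.26, - 36, - 27,  -  29/2,-11.8,- 7,-16/3, 1, 2,3,69, 69, 76,90, 92, 97 ] 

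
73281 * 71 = 5202951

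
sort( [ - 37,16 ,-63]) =[ - 63,-37,  16]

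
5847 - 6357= - 510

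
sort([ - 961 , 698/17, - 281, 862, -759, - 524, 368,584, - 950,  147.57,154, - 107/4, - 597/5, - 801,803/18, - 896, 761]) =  [ - 961,-950, - 896, - 801, - 759,-524, - 281,- 597/5, - 107/4, 698/17,803/18, 147.57,  154,  368,584, 761,  862]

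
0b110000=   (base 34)1E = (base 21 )26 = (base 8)60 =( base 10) 48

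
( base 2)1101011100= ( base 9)1155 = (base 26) 172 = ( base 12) 5B8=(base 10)860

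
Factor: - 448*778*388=- 135235072 = -2^9*7^1 * 97^1*389^1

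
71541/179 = 399 + 120/179  =  399.67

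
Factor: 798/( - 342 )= - 3^( -1 )*7^1 = - 7/3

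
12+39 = 51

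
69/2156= 69/2156= 0.03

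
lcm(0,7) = 0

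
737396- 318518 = 418878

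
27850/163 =170 + 140/163 = 170.86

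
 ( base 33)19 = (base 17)28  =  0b101010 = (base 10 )42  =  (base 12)36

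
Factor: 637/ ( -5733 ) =-1/9=- 3^( - 2 ) 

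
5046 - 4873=173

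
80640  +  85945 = 166585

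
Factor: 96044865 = 3^1 * 5^1*7^1*914713^1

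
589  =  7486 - 6897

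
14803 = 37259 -22456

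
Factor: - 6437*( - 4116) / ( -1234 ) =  - 13247346/617 = - 2^1*3^1*7^3*41^1 * 157^1*617^(-1) 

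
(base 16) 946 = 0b100101000110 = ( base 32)2a6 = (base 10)2374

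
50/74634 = 25/37317 = 0.00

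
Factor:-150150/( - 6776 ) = 975/44 = 2^ (  -  2) * 3^1 * 5^2*11^( - 1)*13^1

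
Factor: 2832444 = 2^2*3^2*19^1*41^1*101^1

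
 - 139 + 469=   330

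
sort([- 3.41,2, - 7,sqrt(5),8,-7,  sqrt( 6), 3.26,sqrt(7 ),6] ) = [ - 7, - 7 , - 3.41,2,sqrt( 5 ),sqrt(6 ), sqrt ( 7 ),3.26, 6,8] 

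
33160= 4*8290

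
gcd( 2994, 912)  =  6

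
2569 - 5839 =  - 3270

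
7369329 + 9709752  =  17079081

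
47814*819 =39159666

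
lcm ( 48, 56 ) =336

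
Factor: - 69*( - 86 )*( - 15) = -2^1*3^2*5^1*23^1*43^1 =-89010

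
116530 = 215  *542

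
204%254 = 204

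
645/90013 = 645/90013 = 0.01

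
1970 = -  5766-  -  7736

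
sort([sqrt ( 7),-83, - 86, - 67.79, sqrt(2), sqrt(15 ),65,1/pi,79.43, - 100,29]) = [ - 100,-86, - 83, - 67.79 , 1/pi,sqrt(2 ),sqrt ( 7 ) , sqrt( 15),29,65,79.43] 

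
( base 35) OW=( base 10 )872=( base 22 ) 1he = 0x368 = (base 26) 17e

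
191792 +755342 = 947134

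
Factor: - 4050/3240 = -5/4 = - 2^( - 2)*5^1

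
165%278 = 165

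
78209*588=45986892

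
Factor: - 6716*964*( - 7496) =48530783104 = 2^7*23^1 * 73^1*241^1*937^1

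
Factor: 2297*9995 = 5^1* 1999^1*2297^1 = 22958515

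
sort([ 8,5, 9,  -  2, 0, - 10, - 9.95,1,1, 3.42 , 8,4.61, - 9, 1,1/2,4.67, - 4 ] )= [ - 10, - 9.95, - 9, - 4, - 2, 0, 1/2, 1 , 1,1,3.42,4.61, 4.67, 5, 8, 8, 9] 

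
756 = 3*252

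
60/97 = 60/97 = 0.62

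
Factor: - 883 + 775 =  - 108 = - 2^2*3^3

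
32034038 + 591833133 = 623867171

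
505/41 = 505/41 = 12.32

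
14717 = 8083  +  6634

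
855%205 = 35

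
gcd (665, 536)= 1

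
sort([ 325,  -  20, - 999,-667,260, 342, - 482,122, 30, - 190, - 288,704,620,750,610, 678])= [ - 999,-667, - 482, - 288,- 190, - 20,30,122,260, 325, 342,610,620, 678 , 704,750 ] 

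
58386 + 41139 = 99525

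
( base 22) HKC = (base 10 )8680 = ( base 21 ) je7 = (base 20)11e0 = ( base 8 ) 20750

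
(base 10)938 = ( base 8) 1652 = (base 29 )13a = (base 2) 1110101010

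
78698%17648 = 8106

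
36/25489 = 36/25489= 0.00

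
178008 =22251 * 8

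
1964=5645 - 3681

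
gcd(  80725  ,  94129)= 1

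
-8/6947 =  - 1  +  6939/6947  =  - 0.00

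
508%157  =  37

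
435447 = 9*48383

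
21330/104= 205 + 5/52 = 205.10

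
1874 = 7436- 5562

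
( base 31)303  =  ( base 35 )2cg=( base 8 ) 5506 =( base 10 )2886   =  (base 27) 3po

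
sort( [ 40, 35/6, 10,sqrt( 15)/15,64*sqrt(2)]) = [ sqrt ( 15 )/15,35/6,10,40,64*sqrt( 2 ) ]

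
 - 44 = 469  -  513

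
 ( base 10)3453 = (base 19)9ae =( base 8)6575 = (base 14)1389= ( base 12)1BB9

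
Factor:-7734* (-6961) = 2^1*3^1*1289^1*6961^1= 53836374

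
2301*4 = 9204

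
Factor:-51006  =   - 2^1*3^1*8501^1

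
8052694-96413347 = - 88360653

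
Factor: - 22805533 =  - 1097^1*20789^1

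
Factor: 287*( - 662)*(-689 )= 130905866 = 2^1 * 7^1*13^1*41^1*53^1*331^1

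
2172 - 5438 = - 3266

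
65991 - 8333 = 57658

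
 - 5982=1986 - 7968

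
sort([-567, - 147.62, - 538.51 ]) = [  -  567, - 538.51, - 147.62]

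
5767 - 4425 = 1342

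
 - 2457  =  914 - 3371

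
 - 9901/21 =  - 472 + 11/21 = -471.48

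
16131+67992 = 84123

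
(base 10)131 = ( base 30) 4b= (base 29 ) 4F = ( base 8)203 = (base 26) 51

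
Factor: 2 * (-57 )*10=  - 1140=   -2^2*3^1*5^1*19^1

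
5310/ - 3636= - 2+109/202  =  -1.46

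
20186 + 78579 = 98765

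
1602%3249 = 1602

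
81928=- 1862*(  -  44)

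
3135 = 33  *95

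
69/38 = 1 + 31/38 = 1.82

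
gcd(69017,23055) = 1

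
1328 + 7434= 8762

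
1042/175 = 1042/175 = 5.95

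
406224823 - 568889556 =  -162664733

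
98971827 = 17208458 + 81763369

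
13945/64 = 217+57/64 = 217.89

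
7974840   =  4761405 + 3213435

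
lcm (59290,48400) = 2371600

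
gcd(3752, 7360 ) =8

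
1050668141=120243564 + 930424577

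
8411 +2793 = 11204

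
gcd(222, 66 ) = 6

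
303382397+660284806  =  963667203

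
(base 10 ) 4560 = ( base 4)1013100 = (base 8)10720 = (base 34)3w4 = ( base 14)193A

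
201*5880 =1181880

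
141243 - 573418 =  - 432175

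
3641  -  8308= - 4667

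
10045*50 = 502250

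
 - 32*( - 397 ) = 12704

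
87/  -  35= -3 + 18/35 = - 2.49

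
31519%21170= 10349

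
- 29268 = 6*(  -  4878)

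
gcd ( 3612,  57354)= 6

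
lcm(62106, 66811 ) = 4409526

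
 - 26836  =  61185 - 88021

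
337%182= 155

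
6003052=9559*628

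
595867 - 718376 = -122509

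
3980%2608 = 1372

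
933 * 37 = 34521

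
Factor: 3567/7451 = 3^1*29^1* 41^1*7451^( - 1)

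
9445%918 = 265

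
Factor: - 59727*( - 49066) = 2930564982 = 2^1*3^1*43^1*463^1*24533^1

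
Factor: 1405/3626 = 2^( - 1)*5^1*7^( - 2)*37^ ( - 1)*281^1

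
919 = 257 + 662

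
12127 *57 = 691239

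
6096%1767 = 795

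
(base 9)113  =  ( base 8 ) 135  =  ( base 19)4h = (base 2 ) 1011101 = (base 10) 93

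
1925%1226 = 699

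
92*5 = 460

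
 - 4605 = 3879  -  8484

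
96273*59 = 5680107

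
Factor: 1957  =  19^1*103^1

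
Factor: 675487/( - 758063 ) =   -  23^1*43^1*47^(  -  1)*127^( - 2)*683^1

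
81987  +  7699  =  89686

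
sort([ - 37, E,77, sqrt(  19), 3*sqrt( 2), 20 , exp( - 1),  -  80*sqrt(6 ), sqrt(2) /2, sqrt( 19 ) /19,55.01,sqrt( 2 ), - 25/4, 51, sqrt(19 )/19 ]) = [  -  80*sqrt( 6), - 37, -25/4 , sqrt( 19 ) /19,sqrt( 19)/19, exp(-1),sqrt( 2 ) /2,sqrt( 2), E,3*sqrt(2),sqrt(19 ),20,51, 55.01,77 ]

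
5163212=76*67937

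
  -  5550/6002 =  - 1+226/3001= - 0.92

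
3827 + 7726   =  11553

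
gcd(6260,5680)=20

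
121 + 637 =758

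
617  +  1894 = 2511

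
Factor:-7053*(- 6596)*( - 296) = -13770390048= - 2^5*3^1*17^1*37^1*  97^1*2351^1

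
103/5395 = 103/5395 = 0.02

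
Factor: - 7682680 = -2^3*5^1* 29^1*37^1*179^1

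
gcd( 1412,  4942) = 706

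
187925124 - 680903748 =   -  492978624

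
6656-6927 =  - 271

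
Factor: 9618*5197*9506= 2^2*3^1*7^3*97^1*229^1*5197^1 = 475154995476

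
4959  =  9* 551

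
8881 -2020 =6861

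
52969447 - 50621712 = 2347735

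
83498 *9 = 751482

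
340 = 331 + 9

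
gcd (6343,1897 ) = 1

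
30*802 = 24060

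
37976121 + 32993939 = 70970060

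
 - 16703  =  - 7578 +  - 9125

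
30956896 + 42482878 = 73439774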